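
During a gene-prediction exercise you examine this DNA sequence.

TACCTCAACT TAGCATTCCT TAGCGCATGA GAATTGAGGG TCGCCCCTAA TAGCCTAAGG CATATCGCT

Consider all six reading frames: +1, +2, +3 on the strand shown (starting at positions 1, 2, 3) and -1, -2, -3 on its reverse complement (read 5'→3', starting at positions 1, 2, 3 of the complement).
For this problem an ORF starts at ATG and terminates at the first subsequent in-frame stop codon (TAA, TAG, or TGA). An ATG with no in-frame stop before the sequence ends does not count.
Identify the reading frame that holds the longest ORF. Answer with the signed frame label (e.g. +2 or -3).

Reverse complement (5'→3'): AGCGATATGCCTTAGGCTATTAGGGGCGACCCTCAATTCTCATGCGCTAAGGAATGCTAAGTTGAGGTA
Frame +1: TAC CTC AAC TTA GCA TTC CTT AGC GCA TGA GAA TTG AGG GTC GCC CCT AAT AGC CTA AGG CAT ATC GCT — no ATG→stop ORF.
Frame +2: ACC TCA ACT TAG CAT TCC TTA GCG CAT GAG AAT TGA GGG TCG CCC CTA ATA GCC TAA GGC ATA TCG — no ATG→stop ORF.
Frame +3: CCT CAA CTT AGC ATT CCT TAG CGC ATG AGA ATT GAG GGT CGC CCC TAA TAG CCT AAG GCA TAT CGC — ATG at 27, stop TAA at 48 → 24 nt.
Frame -1: AGC GAT ATG CCT TAG GCT ATT AGG GGC GAC CCT CAA TTC TCA TGC GCT AAG GAA TGC TAA GTT GAG GTA — ATG at 7, stop TAG at 13 → 9 nt.
Frame -2: GCG ATA TGC CTT AGG CTA TTA GGG GCG ACC CTC AAT TCT CAT GCG CTA AGG AAT GCT AAG TTG AGG — no ATG→stop ORF.
Frame -3: CGA TAT GCC TTA GGC TAT TAG GGG CGA CCC TCA ATT CTC ATG CGC TAA GGA ATG CTA AGT TGA GGT — ATG at 42, stop TAA at 48 → 9 nt; ATG at 54, stop TGA at 63 → 12 nt.
Longest ORF is 24 nt in frame +3 (positions 27–50).

+3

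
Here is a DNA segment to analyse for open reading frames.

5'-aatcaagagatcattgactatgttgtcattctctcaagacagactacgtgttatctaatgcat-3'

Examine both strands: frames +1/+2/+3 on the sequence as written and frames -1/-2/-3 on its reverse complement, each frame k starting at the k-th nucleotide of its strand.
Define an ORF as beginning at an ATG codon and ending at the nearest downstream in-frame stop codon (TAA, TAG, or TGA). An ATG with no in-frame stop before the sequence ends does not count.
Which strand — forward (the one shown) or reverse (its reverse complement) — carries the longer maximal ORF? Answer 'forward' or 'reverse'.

Reverse complement (5'→3'): ATGCATTAGATAACACGTAGTCTGTCTTGAGAGAATGACAACATAGTCAATGATCTCTTGATT
Frame +1: AAT CAA GAG ATC ATT GAC TAT GTT GTC ATT CTC TCA AGA CAG ACT ACG TGT TAT CTA ATG CAT — no ATG→stop ORF.
Frame +2: ATC AAG AGA TCA TTG ACT ATG TTG TCA TTC TCT CAA GAC AGA CTA CGT GTT ATC TAA TGC — ATG at 20, stop TAA at 56 → 39 nt.
Frame +3: TCA AGA GAT CAT TGA CTA TGT TGT CAT TCT CTC AAG ACA GAC TAC GTG TTA TCT AAT GCA — no ATG→stop ORF.
Frame -1: ATG CAT TAG ATA ACA CGT AGT CTG TCT TGA GAG AAT GAC AAC ATA GTC AAT GAT CTC TTG ATT — ATG at 1, stop TAG at 7 → 9 nt.
Frame -2: TGC ATT AGA TAA CAC GTA GTC TGT CTT GAG AGA ATG ACA ACA TAG TCA ATG ATC TCT TGA — ATG at 35, stop TAG at 44 → 12 nt; ATG at 50, stop TGA at 59 → 12 nt.
Frame -3: GCA TTA GAT AAC ACG TAG TCT GTC TTG AGA GAA TGA CAA CAT AGT CAA TGA TCT CTT GAT — no ATG→stop ORF.
Forward-strand max 39 nt; reverse-strand max 12 nt. The forward strand has the longer ORF.

forward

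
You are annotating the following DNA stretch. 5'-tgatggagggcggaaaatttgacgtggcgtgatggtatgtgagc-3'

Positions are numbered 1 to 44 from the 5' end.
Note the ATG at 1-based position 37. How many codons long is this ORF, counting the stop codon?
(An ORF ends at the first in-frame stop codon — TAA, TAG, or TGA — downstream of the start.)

Codons from position 37: ATG (37–39), TGA (40–42).
TGA is the first in-frame stop; that's 2 codons including the stop.

2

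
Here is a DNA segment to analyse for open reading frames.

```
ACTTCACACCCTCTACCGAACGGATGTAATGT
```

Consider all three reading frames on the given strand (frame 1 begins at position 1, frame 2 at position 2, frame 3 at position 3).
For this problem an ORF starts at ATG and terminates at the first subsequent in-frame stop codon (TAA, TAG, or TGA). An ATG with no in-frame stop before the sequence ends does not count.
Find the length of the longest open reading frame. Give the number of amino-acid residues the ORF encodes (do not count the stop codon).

1

Frame 1: ACT TCA CAC CCT CTA CCG AAC GGA TGT AAT — no ATG→stop ORF.
Frame 2: CTT CAC ACC CTC TAC CGA ACG GAT GTA ATG — no ATG→stop ORF.
Frame 3: TTC ACA CCC TCT ACC GAA CGG ATG TAA TGT — ATG at 24, stop TAA at 27 → 6 nt.
Longest: frame 3, positions 24–29, 6 nt = 2 codons = 1 aa. → 1 amino acids.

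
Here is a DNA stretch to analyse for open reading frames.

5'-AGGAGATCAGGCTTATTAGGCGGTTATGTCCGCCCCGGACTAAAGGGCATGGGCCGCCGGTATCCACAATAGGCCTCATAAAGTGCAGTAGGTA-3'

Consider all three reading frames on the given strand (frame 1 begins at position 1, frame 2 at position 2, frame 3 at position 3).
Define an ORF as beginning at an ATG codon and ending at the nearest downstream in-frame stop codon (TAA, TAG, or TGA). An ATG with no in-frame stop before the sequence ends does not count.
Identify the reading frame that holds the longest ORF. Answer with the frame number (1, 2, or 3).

1

Frame 1: AGG AGA TCA GGC TTA TTA GGC GGT TAT GTC CGC CCC GGA CTA AAG GGC ATG GGC CGC CGG TAT CCA CAA TAG GCC TCA TAA AGT GCA GTA GGT — ATG at 49, stop TAG at 70 → 24 nt.
Frame 2: GGA GAT CAG GCT TAT TAG GCG GTT ATG TCC GCC CCG GAC TAA AGG GCA TGG GCC GCC GGT ATC CAC AAT AGG CCT CAT AAA GTG CAG TAG GTA — ATG at 26, stop TAA at 41 → 18 nt.
Frame 3: GAG ATC AGG CTT ATT AGG CGG TTA TGT CCG CCC CGG ACT AAA GGG CAT GGG CCG CCG GTA TCC ACA ATA GGC CTC ATA AAG TGC AGT AGG — no ATG→stop ORF.
Longest ORF is 24 nt in frame 1 (positions 49–72).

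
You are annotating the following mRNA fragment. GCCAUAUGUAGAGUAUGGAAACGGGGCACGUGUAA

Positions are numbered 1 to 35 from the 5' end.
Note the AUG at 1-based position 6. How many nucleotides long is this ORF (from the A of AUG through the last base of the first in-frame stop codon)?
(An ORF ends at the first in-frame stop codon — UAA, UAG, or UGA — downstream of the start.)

Codons from position 6: AUG (6–8), UAG (9–11).
UAG is the first in-frame stop; ORF spans 6–11, 6 nucleotides.

6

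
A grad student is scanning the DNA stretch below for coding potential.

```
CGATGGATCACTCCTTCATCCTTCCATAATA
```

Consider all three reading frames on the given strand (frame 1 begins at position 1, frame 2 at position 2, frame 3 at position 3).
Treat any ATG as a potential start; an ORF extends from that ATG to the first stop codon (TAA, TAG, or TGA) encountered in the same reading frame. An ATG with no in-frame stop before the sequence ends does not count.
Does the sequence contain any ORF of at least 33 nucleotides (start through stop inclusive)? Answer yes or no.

no

Frame 1: CGA TGG ATC ACT CCT TCA TCC TTC CAT AAT — no ATG→stop ORF.
Frame 2: GAT GGA TCA CTC CTT CAT CCT TCC ATA ATA — no ATG→stop ORF.
Frame 3: ATG GAT CAC TCC TTC ATC CTT CCA TAA — ATG at 3, stop TAA at 27 → 27 nt.
Largest ORF found is 27 nucleotides < 33, so no.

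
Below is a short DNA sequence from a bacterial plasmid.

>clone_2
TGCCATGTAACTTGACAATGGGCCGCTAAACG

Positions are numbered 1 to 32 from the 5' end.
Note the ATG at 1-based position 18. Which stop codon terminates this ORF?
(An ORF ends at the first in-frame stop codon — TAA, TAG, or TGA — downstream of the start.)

Codons from position 18: ATG (18–20), GGC (21–23), CGC (24–26), TAA (27–29).
The first in-frame stop codon is TAA.

TAA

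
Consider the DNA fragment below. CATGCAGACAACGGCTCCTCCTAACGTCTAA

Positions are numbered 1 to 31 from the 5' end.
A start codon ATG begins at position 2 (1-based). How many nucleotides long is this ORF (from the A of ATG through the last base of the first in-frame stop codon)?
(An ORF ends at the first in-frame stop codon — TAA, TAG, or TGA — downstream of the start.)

Codons from position 2: ATG (2–4), CAG (5–7), ACA (8–10), ACG (11–13), GCT (14–16), CCT (17–19), CCT (20–22), AAC (23–25), GTC (26–28), TAA (29–31).
TAA is the first in-frame stop; ORF spans 2–31, 30 nucleotides.

30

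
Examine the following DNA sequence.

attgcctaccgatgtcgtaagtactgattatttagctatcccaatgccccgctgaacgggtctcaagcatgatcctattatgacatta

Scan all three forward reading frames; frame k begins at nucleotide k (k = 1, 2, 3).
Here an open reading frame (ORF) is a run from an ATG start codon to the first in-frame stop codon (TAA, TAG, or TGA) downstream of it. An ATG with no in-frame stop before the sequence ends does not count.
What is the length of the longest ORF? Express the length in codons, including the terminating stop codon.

5

Frame 1: ATT GCC TAC CGA TGT CGT AAG TAC TGA TTA TTT AGC TAT CCC AAT GCC CCG CTG AAC GGG TCT CAA GCA TGA TCC TAT TAT GAC ATT — no ATG→stop ORF.
Frame 2: TTG CCT ACC GAT GTC GTA AGT ACT GAT TAT TTA GCT ATC CCA ATG CCC CGC TGA ACG GGT CTC AAG CAT GAT CCT ATT ATG ACA TTA — ATG at 44, stop TGA at 53 → 12 nt.
Frame 3: TGC CTA CCG ATG TCG TAA GTA CTG ATT ATT TAG CTA TCC CAA TGC CCC GCT GAA CGG GTC TCA AGC ATG ATC CTA TTA TGA CAT — ATG at 12, stop TAA at 18 → 9 nt; ATG at 69, stop TGA at 81 → 15 nt.
Longest: frame 3, positions 69–83, 15 nt = 5 codons = 4 aa. → 5 codons.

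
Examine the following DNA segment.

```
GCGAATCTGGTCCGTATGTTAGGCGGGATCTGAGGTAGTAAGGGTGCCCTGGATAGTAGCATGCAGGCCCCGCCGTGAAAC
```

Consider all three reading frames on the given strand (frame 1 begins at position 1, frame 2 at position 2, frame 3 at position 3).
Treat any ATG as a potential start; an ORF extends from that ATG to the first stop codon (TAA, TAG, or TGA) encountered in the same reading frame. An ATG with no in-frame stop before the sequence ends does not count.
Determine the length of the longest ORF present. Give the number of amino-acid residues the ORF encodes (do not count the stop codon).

5

Frame 1: GCG AAT CTG GTC CGT ATG TTA GGC GGG ATC TGA GGT AGT AAG GGT GCC CTG GAT AGT AGC ATG CAG GCC CCG CCG TGA AAC — ATG at 16, stop TGA at 31 → 18 nt; ATG at 61, stop TGA at 76 → 18 nt.
Frame 2: CGA ATC TGG TCC GTA TGT TAG GCG GGA TCT GAG GTA GTA AGG GTG CCC TGG ATA GTA GCA TGC AGG CCC CGC CGT GAA — no ATG→stop ORF.
Frame 3: GAA TCT GGT CCG TAT GTT AGG CGG GAT CTG AGG TAG TAA GGG TGC CCT GGA TAG TAG CAT GCA GGC CCC GCC GTG AAA — no ATG→stop ORF.
Longest: frame 1, positions 16–33, 18 nt = 6 codons = 5 aa. → 5 amino acids.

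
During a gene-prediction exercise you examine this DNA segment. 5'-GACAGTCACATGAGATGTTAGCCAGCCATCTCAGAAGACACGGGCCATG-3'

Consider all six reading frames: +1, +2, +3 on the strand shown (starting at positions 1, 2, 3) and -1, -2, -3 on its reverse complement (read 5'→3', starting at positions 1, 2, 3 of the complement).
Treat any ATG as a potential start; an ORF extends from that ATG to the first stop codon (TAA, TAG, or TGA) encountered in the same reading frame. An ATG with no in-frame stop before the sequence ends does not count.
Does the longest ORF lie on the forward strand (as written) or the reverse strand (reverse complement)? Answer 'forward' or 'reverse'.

reverse

Reverse complement (5'→3'): CATGGCCCGTGTCTTCTGAGATGGCTGGCTAACATCTCATGTGACTGTC
Frame +1: GAC AGT CAC ATG AGA TGT TAG CCA GCC ATC TCA GAA GAC ACG GGC CAT — ATG at 10, stop TAG at 19 → 12 nt.
Frame +2: ACA GTC ACA TGA GAT GTT AGC CAG CCA TCT CAG AAG ACA CGG GCC ATG — no ATG→stop ORF.
Frame +3: CAG TCA CAT GAG ATG TTA GCC AGC CAT CTC AGA AGA CAC GGG CCA — no ATG→stop ORF.
Frame -1: CAT GGC CCG TGT CTT CTG AGA TGG CTG GCT AAC ATC TCA TGT GAC TGT — no ATG→stop ORF.
Frame -2: ATG GCC CGT GTC TTC TGA GAT GGC TGG CTA ACA TCT CAT GTG ACT GTC — ATG at 2, stop TGA at 17 → 18 nt.
Frame -3: TGG CCC GTG TCT TCT GAG ATG GCT GGC TAA CAT CTC ATG TGA CTG — ATG at 21, stop TAA at 30 → 12 nt; ATG at 39, stop TGA at 42 → 6 nt.
Forward-strand max 12 nt; reverse-strand max 18 nt. The reverse strand has the longer ORF.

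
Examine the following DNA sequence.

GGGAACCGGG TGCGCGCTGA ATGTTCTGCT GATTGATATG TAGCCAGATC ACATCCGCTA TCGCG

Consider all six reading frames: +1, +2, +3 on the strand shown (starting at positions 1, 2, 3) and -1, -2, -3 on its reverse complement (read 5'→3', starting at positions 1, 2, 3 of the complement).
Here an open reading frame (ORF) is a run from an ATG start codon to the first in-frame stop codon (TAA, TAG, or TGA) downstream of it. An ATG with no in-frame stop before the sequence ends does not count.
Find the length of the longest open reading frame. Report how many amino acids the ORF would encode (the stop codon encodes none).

3

Reverse complement (5'→3'): CGCGATAGCGGATGTGATCTGGCTACATATCAATCAGCAGAACATTCAGCGCGCACCCGGTTCCC
Frame +1: GGG AAC CGG GTG CGC GCT GAA TGT TCT GCT GAT TGA TAT GTA GCC AGA TCA CAT CCG CTA TCG — no ATG→stop ORF.
Frame +2: GGA ACC GGG TGC GCG CTG AAT GTT CTG CTG ATT GAT ATG TAG CCA GAT CAC ATC CGC TAT CGC — ATG at 38, stop TAG at 41 → 6 nt.
Frame +3: GAA CCG GGT GCG CGC TGA ATG TTC TGC TGA TTG ATA TGT AGC CAG ATC ACA TCC GCT ATC GCG — ATG at 21, stop TGA at 30 → 12 nt.
Frame -1: CGC GAT AGC GGA TGT GAT CTG GCT ACA TAT CAA TCA GCA GAA CAT TCA GCG CGC ACC CGG TTC — no ATG→stop ORF.
Frame -2: GCG ATA GCG GAT GTG ATC TGG CTA CAT ATC AAT CAG CAG AAC ATT CAG CGC GCA CCC GGT TCC — no ATG→stop ORF.
Frame -3: CGA TAG CGG ATG TGA TCT GGC TAC ATA TCA ATC AGC AGA ACA TTC AGC GCG CAC CCG GTT CCC — ATG at 12, stop TGA at 15 → 6 nt.
Longest: frame +3, positions 21–32, 12 nt = 4 codons = 3 aa. → 3 amino acids.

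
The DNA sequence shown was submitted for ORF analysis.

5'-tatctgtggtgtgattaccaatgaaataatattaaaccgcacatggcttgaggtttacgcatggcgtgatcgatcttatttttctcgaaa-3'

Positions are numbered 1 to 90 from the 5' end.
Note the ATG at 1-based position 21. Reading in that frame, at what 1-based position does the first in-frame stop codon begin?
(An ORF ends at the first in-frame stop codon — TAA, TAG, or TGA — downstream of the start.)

Codons from position 21: ATG (21–23), AAA (24–26), TAA (27–29).
TAA is a stop codon; it begins at position 27.

27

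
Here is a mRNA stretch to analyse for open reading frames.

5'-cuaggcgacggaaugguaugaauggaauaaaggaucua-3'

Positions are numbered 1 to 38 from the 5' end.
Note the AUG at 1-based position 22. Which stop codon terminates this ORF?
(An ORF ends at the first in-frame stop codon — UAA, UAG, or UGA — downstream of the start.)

UAA

Codons from position 22: AUG (22–24), GAA (25–27), UAA (28–30).
The first in-frame stop codon is UAA.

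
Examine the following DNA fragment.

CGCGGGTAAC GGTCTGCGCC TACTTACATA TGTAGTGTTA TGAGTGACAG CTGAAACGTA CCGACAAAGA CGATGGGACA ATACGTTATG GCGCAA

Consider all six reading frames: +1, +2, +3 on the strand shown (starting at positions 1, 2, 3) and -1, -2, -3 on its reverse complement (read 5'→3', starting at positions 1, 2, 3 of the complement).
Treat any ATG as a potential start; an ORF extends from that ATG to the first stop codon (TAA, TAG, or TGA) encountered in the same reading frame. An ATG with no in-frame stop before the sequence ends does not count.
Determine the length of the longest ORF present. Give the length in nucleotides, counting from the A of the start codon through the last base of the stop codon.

Reverse complement (5'→3'): TTGCGCCATAACGTATTGTCCCATCGTCTTTGTCGGTACGTTTCAGCTGTCACTCATAACACTACATATGTAAGTAGGCGCAGACCGTTACCCGCG
Frame +1: CGC GGG TAA CGG TCT GCG CCT ACT TAC ATA TGT AGT GTT ATG AGT GAC AGC TGA AAC GTA CCG ACA AAG ACG ATG GGA CAA TAC GTT ATG GCG CAA — ATG at 40, stop TGA at 52 → 15 nt.
Frame +2: GCG GGT AAC GGT CTG CGC CTA CTT ACA TAT GTA GTG TTA TGA GTG ACA GCT GAA ACG TAC CGA CAA AGA CGA TGG GAC AAT ACG TTA TGG CGC — no ATG→stop ORF.
Frame +3: CGG GTA ACG GTC TGC GCC TAC TTA CAT ATG TAG TGT TAT GAG TGA CAG CTG AAA CGT ACC GAC AAA GAC GAT GGG ACA ATA CGT TAT GGC GCA — ATG at 30, stop TAG at 33 → 6 nt.
Frame -1: TTG CGC CAT AAC GTA TTG TCC CAT CGT CTT TGT CGG TAC GTT TCA GCT GTC ACT CAT AAC ACT ACA TAT GTA AGT AGG CGC AGA CCG TTA CCC GCG — no ATG→stop ORF.
Frame -2: TGC GCC ATA ACG TAT TGT CCC ATC GTC TTT GTC GGT ACG TTT CAG CTG TCA CTC ATA ACA CTA CAT ATG TAA GTA GGC GCA GAC CGT TAC CCG — ATG at 68, stop TAA at 71 → 6 nt.
Frame -3: GCG CCA TAA CGT ATT GTC CCA TCG TCT TTG TCG GTA CGT TTC AGC TGT CAC TCA TAA CAC TAC ATA TGT AAG TAG GCG CAG ACC GTT ACC CGC — no ATG→stop ORF.
Longest: frame +1, positions 40–54, 15 nt = 5 codons = 4 aa. → 15 nucleotides.

15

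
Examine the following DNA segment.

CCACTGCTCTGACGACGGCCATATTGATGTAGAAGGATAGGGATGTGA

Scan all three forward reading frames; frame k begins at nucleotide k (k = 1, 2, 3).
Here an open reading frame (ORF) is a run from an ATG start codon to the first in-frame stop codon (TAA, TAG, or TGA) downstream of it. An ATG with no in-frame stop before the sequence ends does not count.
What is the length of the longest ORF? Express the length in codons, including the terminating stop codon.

Frame 1: CCA CTG CTC TGA CGA CGG CCA TAT TGA TGT AGA AGG ATA GGG ATG TGA — ATG at 43, stop TGA at 46 → 6 nt.
Frame 2: CAC TGC TCT GAC GAC GGC CAT ATT GAT GTA GAA GGA TAG GGA TGT — no ATG→stop ORF.
Frame 3: ACT GCT CTG ACG ACG GCC ATA TTG ATG TAG AAG GAT AGG GAT GTG — ATG at 27, stop TAG at 30 → 6 nt.
Longest: frame 1, positions 43–48, 6 nt = 2 codons = 1 aa. → 2 codons.

2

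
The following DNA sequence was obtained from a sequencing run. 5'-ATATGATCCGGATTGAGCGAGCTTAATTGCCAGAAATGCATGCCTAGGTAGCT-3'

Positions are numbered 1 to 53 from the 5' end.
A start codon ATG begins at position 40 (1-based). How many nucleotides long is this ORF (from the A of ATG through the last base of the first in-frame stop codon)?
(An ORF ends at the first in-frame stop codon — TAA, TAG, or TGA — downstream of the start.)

12

Codons from position 40: ATG (40–42), CCT (43–45), AGG (46–48), TAG (49–51).
TAG is the first in-frame stop; ORF spans 40–51, 12 nucleotides.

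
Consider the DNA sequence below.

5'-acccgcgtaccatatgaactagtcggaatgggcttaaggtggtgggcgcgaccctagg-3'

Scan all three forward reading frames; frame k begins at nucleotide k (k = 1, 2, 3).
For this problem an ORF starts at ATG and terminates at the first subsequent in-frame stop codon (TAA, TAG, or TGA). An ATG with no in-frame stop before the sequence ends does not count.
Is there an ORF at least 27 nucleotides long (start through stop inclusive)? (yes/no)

Frame 1: ACC CGC GTA CCA TAT GAA CTA GTC GGA ATG GGC TTA AGG TGG TGG GCG CGA CCC TAG — ATG at 28, stop TAG at 55 → 30 nt.
Frame 2: CCC GCG TAC CAT ATG AAC TAG TCG GAA TGG GCT TAA GGT GGT GGG CGC GAC CCT AGG — ATG at 14, stop TAG at 20 → 9 nt.
Frame 3: CCG CGT ACC ATA TGA ACT AGT CGG AAT GGG CTT AAG GTG GTG GGC GCG ACC CTA — no ATG→stop ORF.
Frame 1 has an ORF of 30 nucleotides (positions 28–57) ≥ 27, so yes.

yes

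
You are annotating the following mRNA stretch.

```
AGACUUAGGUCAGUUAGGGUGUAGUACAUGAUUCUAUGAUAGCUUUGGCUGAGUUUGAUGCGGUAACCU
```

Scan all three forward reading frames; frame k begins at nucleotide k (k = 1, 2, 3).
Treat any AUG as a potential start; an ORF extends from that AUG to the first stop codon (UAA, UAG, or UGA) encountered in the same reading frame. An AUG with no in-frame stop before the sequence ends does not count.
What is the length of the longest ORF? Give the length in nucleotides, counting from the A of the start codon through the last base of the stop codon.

Frame 1: AGA CUU AGG UCA GUU AGG GUG UAG UAC AUG AUU CUA UGA UAG CUU UGG CUG AGU UUG AUG CGG UAA CCU — AUG at 28, stop UGA at 37 → 12 nt; AUG at 58, stop UAA at 64 → 9 nt.
Frame 2: GAC UUA GGU CAG UUA GGG UGU AGU ACA UGA UUC UAU GAU AGC UUU GGC UGA GUU UGA UGC GGU AAC — no AUG→stop ORF.
Frame 3: ACU UAG GUC AGU UAG GGU GUA GUA CAU GAU UCU AUG AUA GCU UUG GCU GAG UUU GAU GCG GUA ACC — no AUG→stop ORF.
Longest: frame 1, positions 28–39, 12 nt = 4 codons = 3 aa. → 12 nucleotides.

12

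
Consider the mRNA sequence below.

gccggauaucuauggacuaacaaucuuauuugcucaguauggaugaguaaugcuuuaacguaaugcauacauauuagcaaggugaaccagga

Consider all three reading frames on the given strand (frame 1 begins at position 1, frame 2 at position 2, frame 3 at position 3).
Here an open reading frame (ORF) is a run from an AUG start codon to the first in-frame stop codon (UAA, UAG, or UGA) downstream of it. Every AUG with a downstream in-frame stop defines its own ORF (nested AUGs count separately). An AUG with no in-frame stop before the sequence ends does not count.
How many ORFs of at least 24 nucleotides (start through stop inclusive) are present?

0

Frame 1: GCC GGA UAU CUA UGG ACU AAC AAU CUU AUU UGC UCA GUA UGG AUG AGU AAU GCU UUA ACG UAA UGC AUA CAU AUU AGC AAG GUG AAC CAG — AUG at 43, stop UAA at 61 → 21 nt.
Frame 2: CCG GAU AUC UAU GGA CUA ACA AUC UUA UUU GCU CAG UAU GGA UGA GUA AUG CUU UAA CGU AAU GCA UAC AUA UUA GCA AGG UGA ACC AGG — AUG at 50, stop UAA at 56 → 9 nt.
Frame 3: CGG AUA UCU AUG GAC UAA CAA UCU UAU UUG CUC AGU AUG GAU GAG UAA UGC UUU AAC GUA AUG CAU ACA UAU UAG CAA GGU GAA CCA GGA — AUG at 12, stop UAA at 18 → 9 nt; AUG at 39, stop UAA at 48 → 12 nt; AUG at 63, stop UAG at 75 → 15 nt.
No ORF reaches 24 nucleotides. Count = 0.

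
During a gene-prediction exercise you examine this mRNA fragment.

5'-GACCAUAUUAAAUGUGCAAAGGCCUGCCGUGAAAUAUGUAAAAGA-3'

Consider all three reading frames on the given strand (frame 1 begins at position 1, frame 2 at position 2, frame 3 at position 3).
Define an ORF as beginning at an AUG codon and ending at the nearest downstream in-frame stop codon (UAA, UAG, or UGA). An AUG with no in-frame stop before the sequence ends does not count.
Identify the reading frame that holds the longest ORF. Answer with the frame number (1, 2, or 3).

Frame 1: GAC CAU AUU AAA UGU GCA AAG GCC UGC CGU GAA AUA UGU AAA AGA — no AUG→stop ORF.
Frame 2: ACC AUA UUA AAU GUG CAA AGG CCU GCC GUG AAA UAU GUA AAA — no AUG→stop ORF.
Frame 3: CCA UAU UAA AUG UGC AAA GGC CUG CCG UGA AAU AUG UAA AAG — AUG at 12, stop UGA at 30 → 21 nt; AUG at 36, stop UAA at 39 → 6 nt.
Longest ORF is 21 nt in frame 3 (positions 12–32).

3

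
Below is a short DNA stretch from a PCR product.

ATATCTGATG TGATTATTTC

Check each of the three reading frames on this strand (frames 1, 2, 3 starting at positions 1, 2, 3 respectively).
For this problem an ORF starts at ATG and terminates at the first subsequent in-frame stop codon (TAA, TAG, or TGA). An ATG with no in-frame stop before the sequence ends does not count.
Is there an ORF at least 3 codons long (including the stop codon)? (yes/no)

no

Frame 1: ATA TCT GAT GTG ATT ATT — no ATG→stop ORF.
Frame 2: TAT CTG ATG TGA TTA TTT — ATG at 8, stop TGA at 11 → 6 nt.
Frame 3: ATC TGA TGT GAT TAT TTC — no ATG→stop ORF.
Largest ORF found is 2 codons < 3, so no.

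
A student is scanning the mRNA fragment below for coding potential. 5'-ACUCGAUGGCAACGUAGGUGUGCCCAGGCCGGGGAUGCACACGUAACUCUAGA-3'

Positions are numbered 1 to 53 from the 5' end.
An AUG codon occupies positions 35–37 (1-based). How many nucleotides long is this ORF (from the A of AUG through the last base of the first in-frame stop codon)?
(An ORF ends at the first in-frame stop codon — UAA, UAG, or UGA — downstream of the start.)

Codons from position 35: AUG (35–37), CAC (38–40), ACG (41–43), UAA (44–46).
UAA is the first in-frame stop; ORF spans 35–46, 12 nucleotides.

12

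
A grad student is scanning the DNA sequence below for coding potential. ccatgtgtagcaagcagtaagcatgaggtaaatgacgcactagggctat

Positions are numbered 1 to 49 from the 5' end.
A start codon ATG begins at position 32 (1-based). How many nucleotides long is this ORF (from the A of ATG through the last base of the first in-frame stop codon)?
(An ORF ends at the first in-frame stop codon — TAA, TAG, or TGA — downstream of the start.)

Codons from position 32: ATG (32–34), ACG (35–37), CAC (38–40), TAG (41–43).
TAG is the first in-frame stop; ORF spans 32–43, 12 nucleotides.

12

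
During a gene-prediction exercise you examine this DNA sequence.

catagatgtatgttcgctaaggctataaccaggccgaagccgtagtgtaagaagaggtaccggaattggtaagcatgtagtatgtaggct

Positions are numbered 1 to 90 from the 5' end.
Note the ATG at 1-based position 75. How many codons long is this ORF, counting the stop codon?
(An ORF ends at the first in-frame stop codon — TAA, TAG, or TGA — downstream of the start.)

2

Codons from position 75: ATG (75–77), TAG (78–80).
TAG is the first in-frame stop; that's 2 codons including the stop.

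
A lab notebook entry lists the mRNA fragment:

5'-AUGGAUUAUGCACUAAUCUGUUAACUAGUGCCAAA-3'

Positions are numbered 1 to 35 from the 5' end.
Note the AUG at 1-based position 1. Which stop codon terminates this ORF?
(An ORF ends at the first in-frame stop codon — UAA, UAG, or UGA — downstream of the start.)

Codons from position 1: AUG (1–3), GAU (4–6), UAU (7–9), GCA (10–12), CUA (13–15), AUC (16–18), UGU (19–21), UAA (22–24).
The first in-frame stop codon is UAA.

UAA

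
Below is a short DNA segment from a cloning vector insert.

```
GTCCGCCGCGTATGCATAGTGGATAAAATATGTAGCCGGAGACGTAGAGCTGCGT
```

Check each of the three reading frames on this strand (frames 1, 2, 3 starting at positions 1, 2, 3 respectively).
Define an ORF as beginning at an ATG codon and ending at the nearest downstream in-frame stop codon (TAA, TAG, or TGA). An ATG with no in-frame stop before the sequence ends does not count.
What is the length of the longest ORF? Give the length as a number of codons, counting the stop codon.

5

Frame 1: GTC CGC CGC GTA TGC ATA GTG GAT AAA ATA TGT AGC CGG AGA CGT AGA GCT GCG — no ATG→stop ORF.
Frame 2: TCC GCC GCG TAT GCA TAG TGG ATA AAA TAT GTA GCC GGA GAC GTA GAG CTG CGT — no ATG→stop ORF.
Frame 3: CCG CCG CGT ATG CAT AGT GGA TAA AAT ATG TAG CCG GAG ACG TAG AGC TGC — ATG at 12, stop TAA at 24 → 15 nt; ATG at 30, stop TAG at 33 → 6 nt.
Longest: frame 3, positions 12–26, 15 nt = 5 codons = 4 aa. → 5 codons.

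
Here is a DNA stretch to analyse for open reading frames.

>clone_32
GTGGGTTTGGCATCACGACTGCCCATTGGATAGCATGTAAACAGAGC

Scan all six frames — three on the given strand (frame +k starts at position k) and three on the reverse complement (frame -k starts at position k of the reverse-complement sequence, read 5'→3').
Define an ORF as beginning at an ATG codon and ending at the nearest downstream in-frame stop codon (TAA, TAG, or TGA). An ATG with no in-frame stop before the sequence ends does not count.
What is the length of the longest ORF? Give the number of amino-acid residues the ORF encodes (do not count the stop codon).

Reverse complement (5'→3'): GCTCTGTTTACATGCTATCCAATGGGCAGTCGTGATGCCAAACCCAC
Frame +1: GTG GGT TTG GCA TCA CGA CTG CCC ATT GGA TAG CAT GTA AAC AGA — no ATG→stop ORF.
Frame +2: TGG GTT TGG CAT CAC GAC TGC CCA TTG GAT AGC ATG TAA ACA GAG — ATG at 35, stop TAA at 38 → 6 nt.
Frame +3: GGG TTT GGC ATC ACG ACT GCC CAT TGG ATA GCA TGT AAA CAG AGC — no ATG→stop ORF.
Frame -1: GCT CTG TTT ACA TGC TAT CCA ATG GGC AGT CGT GAT GCC AAA CCC — no ATG→stop ORF.
Frame -2: CTC TGT TTA CAT GCT ATC CAA TGG GCA GTC GTG ATG CCA AAC CCA — no ATG→stop ORF.
Frame -3: TCT GTT TAC ATG CTA TCC AAT GGG CAG TCG TGA TGC CAA ACC CAC — ATG at 12, stop TGA at 33 → 24 nt.
Longest: frame -3, positions 12–35, 24 nt = 8 codons = 7 aa. → 7 amino acids.

7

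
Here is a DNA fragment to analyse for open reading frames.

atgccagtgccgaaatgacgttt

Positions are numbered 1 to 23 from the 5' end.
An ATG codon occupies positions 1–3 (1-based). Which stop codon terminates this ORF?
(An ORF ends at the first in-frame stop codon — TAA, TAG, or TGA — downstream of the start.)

Codons from position 1: ATG (1–3), CCA (4–6), GTG (7–9), CCG (10–12), AAA (13–15), TGA (16–18).
The first in-frame stop codon is TGA.

TGA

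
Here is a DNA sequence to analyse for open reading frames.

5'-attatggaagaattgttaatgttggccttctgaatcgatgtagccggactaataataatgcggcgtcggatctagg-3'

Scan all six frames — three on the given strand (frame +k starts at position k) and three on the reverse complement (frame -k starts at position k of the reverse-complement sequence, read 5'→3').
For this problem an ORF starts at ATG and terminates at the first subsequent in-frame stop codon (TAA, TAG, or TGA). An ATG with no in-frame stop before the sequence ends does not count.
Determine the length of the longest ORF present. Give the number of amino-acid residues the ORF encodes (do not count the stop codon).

Reverse complement (5'→3'): CCTAGATCCGACGCCGCATTATTATTAGTCCGGCTACATCGATTCAGAAGGCCAACATTAACAATTCTTCCATAAT
Frame +1: ATT ATG GAA GAA TTG TTA ATG TTG GCC TTC TGA ATC GAT GTA GCC GGA CTA ATA ATA ATG CGG CGT CGG ATC TAG — ATG at 4, stop TGA at 31 → 30 nt; ATG at 19, stop TGA at 31 → 15 nt; ATG at 58, stop TAG at 73 → 18 nt.
Frame +2: TTA TGG AAG AAT TGT TAA TGT TGG CCT TCT GAA TCG ATG TAG CCG GAC TAA TAA TAA TGC GGC GTC GGA TCT AGG — ATG at 38, stop TAG at 41 → 6 nt.
Frame +3: TAT GGA AGA ATT GTT AAT GTT GGC CTT CTG AAT CGA TGT AGC CGG ACT AAT AAT AAT GCG GCG TCG GAT CTA — no ATG→stop ORF.
Frame -1: CCT AGA TCC GAC GCC GCA TTA TTA TTA GTC CGG CTA CAT CGA TTC AGA AGG CCA ACA TTA ACA ATT CTT CCA TAA — no ATG→stop ORF.
Frame -2: CTA GAT CCG ACG CCG CAT TAT TAT TAG TCC GGC TAC ATC GAT TCA GAA GGC CAA CAT TAA CAA TTC TTC CAT AAT — no ATG→stop ORF.
Frame -3: TAG ATC CGA CGC CGC ATT ATT ATT AGT CCG GCT ACA TCG ATT CAG AAG GCC AAC ATT AAC AAT TCT TCC ATA — no ATG→stop ORF.
Longest: frame +1, positions 4–33, 30 nt = 10 codons = 9 aa. → 9 amino acids.

9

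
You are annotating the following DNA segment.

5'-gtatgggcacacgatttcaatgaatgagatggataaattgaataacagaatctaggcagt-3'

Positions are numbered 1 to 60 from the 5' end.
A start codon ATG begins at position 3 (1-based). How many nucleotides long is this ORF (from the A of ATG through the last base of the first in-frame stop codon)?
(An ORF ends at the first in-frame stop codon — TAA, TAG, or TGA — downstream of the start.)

Codons from position 3: ATG (3–5), GGC (6–8), ACA (9–11), CGA (12–14), TTT (15–17), CAA (18–20), TGA (21–23).
TGA is the first in-frame stop; ORF spans 3–23, 21 nucleotides.

21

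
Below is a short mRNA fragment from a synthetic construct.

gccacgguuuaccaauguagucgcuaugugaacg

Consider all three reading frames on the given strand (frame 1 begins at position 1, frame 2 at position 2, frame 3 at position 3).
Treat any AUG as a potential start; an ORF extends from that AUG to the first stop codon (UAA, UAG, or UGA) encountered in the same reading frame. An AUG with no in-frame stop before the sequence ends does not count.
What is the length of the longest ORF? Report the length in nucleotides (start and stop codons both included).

6

Frame 1: GCC ACG GUU UAC CAA UGU AGU CGC UAU GUG AAC — no AUG→stop ORF.
Frame 2: CCA CGG UUU ACC AAU GUA GUC GCU AUG UGA ACG — AUG at 26, stop UGA at 29 → 6 nt.
Frame 3: CAC GGU UUA CCA AUG UAG UCG CUA UGU GAA — AUG at 15, stop UAG at 18 → 6 nt.
Longest: frame 2, positions 26–31, 6 nt = 2 codons = 1 aa. → 6 nucleotides.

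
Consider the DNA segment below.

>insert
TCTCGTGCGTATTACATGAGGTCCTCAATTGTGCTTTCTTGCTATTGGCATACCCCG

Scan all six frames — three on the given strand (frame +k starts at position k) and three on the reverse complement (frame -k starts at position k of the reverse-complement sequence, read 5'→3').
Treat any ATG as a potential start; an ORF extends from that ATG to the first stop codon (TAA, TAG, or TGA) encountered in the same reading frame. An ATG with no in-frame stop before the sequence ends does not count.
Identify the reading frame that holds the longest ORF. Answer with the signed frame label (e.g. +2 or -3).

Reverse complement (5'→3'): CGGGGTATGCCAATAGCAAGAAAGCACAATTGAGGACCTCATGTAATACGCACGAGA
Frame +1: TCT CGT GCG TAT TAC ATG AGG TCC TCA ATT GTG CTT TCT TGC TAT TGG CAT ACC CCG — no ATG→stop ORF.
Frame +2: CTC GTG CGT ATT ACA TGA GGT CCT CAA TTG TGC TTT CTT GCT ATT GGC ATA CCC — no ATG→stop ORF.
Frame +3: TCG TGC GTA TTA CAT GAG GTC CTC AAT TGT GCT TTC TTG CTA TTG GCA TAC CCC — no ATG→stop ORF.
Frame -1: CGG GGT ATG CCA ATA GCA AGA AAG CAC AAT TGA GGA CCT CAT GTA ATA CGC ACG AGA — ATG at 7, stop TGA at 31 → 27 nt.
Frame -2: GGG GTA TGC CAA TAG CAA GAA AGC ACA ATT GAG GAC CTC ATG TAA TAC GCA CGA — ATG at 41, stop TAA at 44 → 6 nt.
Frame -3: GGG TAT GCC AAT AGC AAG AAA GCA CAA TTG AGG ACC TCA TGT AAT ACG CAC GAG — no ATG→stop ORF.
Longest ORF is 27 nt in frame -1 (positions 7–33).

-1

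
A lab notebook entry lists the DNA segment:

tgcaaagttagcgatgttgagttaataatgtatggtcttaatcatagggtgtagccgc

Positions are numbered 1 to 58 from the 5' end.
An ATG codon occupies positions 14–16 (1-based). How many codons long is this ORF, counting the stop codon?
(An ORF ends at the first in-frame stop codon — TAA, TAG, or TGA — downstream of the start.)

4

Codons from position 14: ATG (14–16), TTG (17–19), AGT (20–22), TAA (23–25).
TAA is the first in-frame stop; that's 4 codons including the stop.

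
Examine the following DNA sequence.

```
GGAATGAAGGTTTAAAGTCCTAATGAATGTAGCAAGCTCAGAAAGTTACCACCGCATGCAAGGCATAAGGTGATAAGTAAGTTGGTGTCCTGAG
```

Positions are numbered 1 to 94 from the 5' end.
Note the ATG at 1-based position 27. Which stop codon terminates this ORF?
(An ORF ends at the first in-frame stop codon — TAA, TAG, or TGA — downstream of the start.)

Codons from position 27: ATG (27–29), TAG (30–32).
The first in-frame stop codon is TAG.

TAG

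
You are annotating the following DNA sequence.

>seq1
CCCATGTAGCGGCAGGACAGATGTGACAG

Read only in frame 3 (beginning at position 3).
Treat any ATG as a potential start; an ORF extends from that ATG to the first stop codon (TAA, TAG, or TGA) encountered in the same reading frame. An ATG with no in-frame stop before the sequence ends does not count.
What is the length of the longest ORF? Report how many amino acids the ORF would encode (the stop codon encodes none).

1

Frame 3: CAT GTA GCG GCA GGA CAG ATG TGA CAG — ATG at 21, stop TGA at 24 → 6 nt.
Longest: frame 3, positions 21–26, 6 nt = 2 codons = 1 aa. → 1 amino acids.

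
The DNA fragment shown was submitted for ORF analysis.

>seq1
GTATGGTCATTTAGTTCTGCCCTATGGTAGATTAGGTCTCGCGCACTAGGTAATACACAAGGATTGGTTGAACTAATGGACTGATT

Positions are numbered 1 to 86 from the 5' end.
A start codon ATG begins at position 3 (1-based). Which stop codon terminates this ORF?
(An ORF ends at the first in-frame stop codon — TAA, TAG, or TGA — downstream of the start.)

Codons from position 3: ATG (3–5), GTC (6–8), ATT (9–11), TAG (12–14).
The first in-frame stop codon is TAG.

TAG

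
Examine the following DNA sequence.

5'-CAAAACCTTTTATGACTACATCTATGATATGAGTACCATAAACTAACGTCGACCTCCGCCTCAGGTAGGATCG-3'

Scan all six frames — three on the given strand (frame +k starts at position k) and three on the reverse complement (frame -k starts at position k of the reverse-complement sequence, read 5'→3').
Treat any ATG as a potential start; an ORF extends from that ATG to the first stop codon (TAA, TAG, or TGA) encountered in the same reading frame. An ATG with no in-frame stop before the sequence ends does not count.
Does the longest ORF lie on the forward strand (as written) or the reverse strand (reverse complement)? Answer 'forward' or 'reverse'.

forward

Reverse complement (5'→3'): CGATCCTACCTGAGGCGGAGGTCGACGTTAGTTTATGGTACTCATATCATAGATGTAGTCATAAAAGGTTTTG
Frame +1: CAA AAC CTT TTA TGA CTA CAT CTA TGA TAT GAG TAC CAT AAA CTA ACG TCG ACC TCC GCC TCA GGT AGG ATC — no ATG→stop ORF.
Frame +2: AAA ACC TTT TAT GAC TAC ATC TAT GAT ATG AGT ACC ATA AAC TAA CGT CGA CCT CCG CCT CAG GTA GGA TCG — ATG at 29, stop TAA at 44 → 18 nt.
Frame +3: AAA CCT TTT ATG ACT ACA TCT ATG ATA TGA GTA CCA TAA ACT AAC GTC GAC CTC CGC CTC AGG TAG GAT — ATG at 12, stop TGA at 30 → 21 nt; ATG at 24, stop TGA at 30 → 9 nt.
Frame -1: CGA TCC TAC CTG AGG CGG AGG TCG ACG TTA GTT TAT GGT ACT CAT ATC ATA GAT GTA GTC ATA AAA GGT TTT — no ATG→stop ORF.
Frame -2: GAT CCT ACC TGA GGC GGA GGT CGA CGT TAG TTT ATG GTA CTC ATA TCA TAG ATG TAG TCA TAA AAG GTT TTG — ATG at 35, stop TAG at 50 → 18 nt; ATG at 53, stop TAG at 56 → 6 nt.
Frame -3: ATC CTA CCT GAG GCG GAG GTC GAC GTT AGT TTA TGG TAC TCA TAT CAT AGA TGT AGT CAT AAA AGG TTT — no ATG→stop ORF.
Forward-strand max 21 nt; reverse-strand max 18 nt. The forward strand has the longer ORF.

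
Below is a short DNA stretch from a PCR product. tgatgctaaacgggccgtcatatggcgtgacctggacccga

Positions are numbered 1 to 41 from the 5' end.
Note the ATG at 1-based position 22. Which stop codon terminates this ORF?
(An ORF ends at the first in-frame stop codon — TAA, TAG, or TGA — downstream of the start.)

TGA

Codons from position 22: ATG (22–24), GCG (25–27), TGA (28–30).
The first in-frame stop codon is TGA.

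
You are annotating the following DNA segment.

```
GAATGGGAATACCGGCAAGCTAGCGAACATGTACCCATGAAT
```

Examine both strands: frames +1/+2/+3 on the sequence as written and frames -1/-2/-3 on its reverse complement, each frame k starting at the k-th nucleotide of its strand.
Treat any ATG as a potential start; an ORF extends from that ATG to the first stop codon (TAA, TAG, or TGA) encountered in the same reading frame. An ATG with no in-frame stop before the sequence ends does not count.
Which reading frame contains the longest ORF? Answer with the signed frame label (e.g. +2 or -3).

+3

Reverse complement (5'→3'): ATTCATGGGTACATGTTCGCTAGCTTGCCGGTATTCCCATTC
Frame +1: GAA TGG GAA TAC CGG CAA GCT AGC GAA CAT GTA CCC ATG AAT — no ATG→stop ORF.
Frame +2: AAT GGG AAT ACC GGC AAG CTA GCG AAC ATG TAC CCA TGA — ATG at 29, stop TGA at 38 → 12 nt.
Frame +3: ATG GGA ATA CCG GCA AGC TAG CGA ACA TGT ACC CAT GAA — ATG at 3, stop TAG at 21 → 21 nt.
Frame -1: ATT CAT GGG TAC ATG TTC GCT AGC TTG CCG GTA TTC CCA TTC — no ATG→stop ORF.
Frame -2: TTC ATG GGT ACA TGT TCG CTA GCT TGC CGG TAT TCC CAT — no ATG→stop ORF.
Frame -3: TCA TGG GTA CAT GTT CGC TAG CTT GCC GGT ATT CCC ATT — no ATG→stop ORF.
Longest ORF is 21 nt in frame +3 (positions 3–23).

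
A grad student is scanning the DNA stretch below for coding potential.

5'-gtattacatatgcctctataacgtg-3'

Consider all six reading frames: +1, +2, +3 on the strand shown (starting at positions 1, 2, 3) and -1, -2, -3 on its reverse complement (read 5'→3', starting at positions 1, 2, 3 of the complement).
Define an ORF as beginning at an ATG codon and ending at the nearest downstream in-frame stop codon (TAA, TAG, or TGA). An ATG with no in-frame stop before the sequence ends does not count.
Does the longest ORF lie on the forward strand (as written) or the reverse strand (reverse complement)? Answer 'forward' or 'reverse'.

forward

Reverse complement (5'→3'): CACGTTATAGAGGCATATGTAATAC
Frame +1: GTA TTA CAT ATG CCT CTA TAA CGT — ATG at 10, stop TAA at 19 → 12 nt.
Frame +2: TAT TAC ATA TGC CTC TAT AAC GTG — no ATG→stop ORF.
Frame +3: ATT ACA TAT GCC TCT ATA ACG — no ATG→stop ORF.
Frame -1: CAC GTT ATA GAG GCA TAT GTA ATA — no ATG→stop ORF.
Frame -2: ACG TTA TAG AGG CAT ATG TAA TAC — ATG at 17, stop TAA at 20 → 6 nt.
Frame -3: CGT TAT AGA GGC ATA TGT AAT — no ATG→stop ORF.
Forward-strand max 12 nt; reverse-strand max 6 nt. The forward strand has the longer ORF.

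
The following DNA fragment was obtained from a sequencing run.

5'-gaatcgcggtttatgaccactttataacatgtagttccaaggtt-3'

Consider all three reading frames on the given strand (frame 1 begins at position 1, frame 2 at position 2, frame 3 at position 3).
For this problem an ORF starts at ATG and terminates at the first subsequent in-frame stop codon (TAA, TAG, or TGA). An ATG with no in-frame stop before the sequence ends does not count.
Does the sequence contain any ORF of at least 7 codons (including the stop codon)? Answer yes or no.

no

Frame 1: GAA TCG CGG TTT ATG ACC ACT TTA TAA CAT GTA GTT CCA AGG — ATG at 13, stop TAA at 25 → 15 nt.
Frame 2: AAT CGC GGT TTA TGA CCA CTT TAT AAC ATG TAG TTC CAA GGT — ATG at 29, stop TAG at 32 → 6 nt.
Frame 3: ATC GCG GTT TAT GAC CAC TTT ATA ACA TGT AGT TCC AAG GTT — no ATG→stop ORF.
Largest ORF found is 5 codons < 7, so no.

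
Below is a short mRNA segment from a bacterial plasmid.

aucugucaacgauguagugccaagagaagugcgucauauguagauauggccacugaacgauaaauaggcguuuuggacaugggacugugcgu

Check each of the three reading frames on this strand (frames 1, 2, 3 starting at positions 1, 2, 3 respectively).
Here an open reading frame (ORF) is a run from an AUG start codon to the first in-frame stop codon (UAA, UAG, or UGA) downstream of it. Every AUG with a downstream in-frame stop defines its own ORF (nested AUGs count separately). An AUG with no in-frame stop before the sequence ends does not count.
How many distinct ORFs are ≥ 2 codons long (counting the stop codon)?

3

Frame 1: AUC UGU CAA CGA UGU AGU GCC AAG AGA AGU GCG UCA UAU GUA GAU AUG GCC ACU GAA CGA UAA AUA GGC GUU UUG GAC AUG GGA CUG UGC — AUG at 46, stop UAA at 61 → 18 nt.
Frame 2: UCU GUC AAC GAU GUA GUG CCA AGA GAA GUG CGU CAU AUG UAG AUA UGG CCA CUG AAC GAU AAA UAG GCG UUU UGG ACA UGG GAC UGU GCG — AUG at 38, stop UAG at 41 → 6 nt.
Frame 3: CUG UCA ACG AUG UAG UGC CAA GAG AAG UGC GUC AUA UGU AGA UAU GGC CAC UGA ACG AUA AAU AGG CGU UUU GGA CAU GGG ACU GUG CGU — AUG at 12, stop UAG at 15 → 6 nt.
ORFs ≥ 2 codons: frame 1 46–63 (6 codons), frame 2 38–43 (2 codons), frame 3 12–17 (2 codons). Count = 3.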